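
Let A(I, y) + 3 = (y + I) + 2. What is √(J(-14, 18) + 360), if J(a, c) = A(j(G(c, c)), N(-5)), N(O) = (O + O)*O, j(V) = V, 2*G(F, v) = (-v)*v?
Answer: √247 ≈ 15.716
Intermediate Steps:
G(F, v) = -v²/2 (G(F, v) = ((-v)*v)/2 = (-v²)/2 = -v²/2)
N(O) = 2*O² (N(O) = (2*O)*O = 2*O²)
A(I, y) = -1 + I + y (A(I, y) = -3 + ((y + I) + 2) = -3 + ((I + y) + 2) = -3 + (2 + I + y) = -1 + I + y)
J(a, c) = 49 - c²/2 (J(a, c) = -1 - c²/2 + 2*(-5)² = -1 - c²/2 + 2*25 = -1 - c²/2 + 50 = 49 - c²/2)
√(J(-14, 18) + 360) = √((49 - ½*18²) + 360) = √((49 - ½*324) + 360) = √((49 - 162) + 360) = √(-113 + 360) = √247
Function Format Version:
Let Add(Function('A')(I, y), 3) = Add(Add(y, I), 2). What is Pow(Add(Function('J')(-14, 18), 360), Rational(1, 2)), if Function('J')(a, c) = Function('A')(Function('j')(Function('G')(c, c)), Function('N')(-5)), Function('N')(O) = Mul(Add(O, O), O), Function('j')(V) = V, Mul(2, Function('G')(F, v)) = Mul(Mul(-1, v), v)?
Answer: Pow(247, Rational(1, 2)) ≈ 15.716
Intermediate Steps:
Function('G')(F, v) = Mul(Rational(-1, 2), Pow(v, 2)) (Function('G')(F, v) = Mul(Rational(1, 2), Mul(Mul(-1, v), v)) = Mul(Rational(1, 2), Mul(-1, Pow(v, 2))) = Mul(Rational(-1, 2), Pow(v, 2)))
Function('N')(O) = Mul(2, Pow(O, 2)) (Function('N')(O) = Mul(Mul(2, O), O) = Mul(2, Pow(O, 2)))
Function('A')(I, y) = Add(-1, I, y) (Function('A')(I, y) = Add(-3, Add(Add(y, I), 2)) = Add(-3, Add(Add(I, y), 2)) = Add(-3, Add(2, I, y)) = Add(-1, I, y))
Function('J')(a, c) = Add(49, Mul(Rational(-1, 2), Pow(c, 2))) (Function('J')(a, c) = Add(-1, Mul(Rational(-1, 2), Pow(c, 2)), Mul(2, Pow(-5, 2))) = Add(-1, Mul(Rational(-1, 2), Pow(c, 2)), Mul(2, 25)) = Add(-1, Mul(Rational(-1, 2), Pow(c, 2)), 50) = Add(49, Mul(Rational(-1, 2), Pow(c, 2))))
Pow(Add(Function('J')(-14, 18), 360), Rational(1, 2)) = Pow(Add(Add(49, Mul(Rational(-1, 2), Pow(18, 2))), 360), Rational(1, 2)) = Pow(Add(Add(49, Mul(Rational(-1, 2), 324)), 360), Rational(1, 2)) = Pow(Add(Add(49, -162), 360), Rational(1, 2)) = Pow(Add(-113, 360), Rational(1, 2)) = Pow(247, Rational(1, 2))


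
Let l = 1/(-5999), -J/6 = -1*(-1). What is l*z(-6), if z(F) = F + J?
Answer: 12/5999 ≈ 0.0020003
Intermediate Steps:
J = -6 (J = -(-6)*(-1) = -6*1 = -6)
l = -1/5999 ≈ -0.00016669
z(F) = -6 + F (z(F) = F - 6 = -6 + F)
l*z(-6) = -(-6 - 6)/5999 = -1/5999*(-12) = 12/5999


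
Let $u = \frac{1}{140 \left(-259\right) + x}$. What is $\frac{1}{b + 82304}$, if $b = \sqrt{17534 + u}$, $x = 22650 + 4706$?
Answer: $\frac{732834816}{60315080573329} - \frac{2 \sqrt{347529208110}}{60315080573329} \approx 1.2131 \cdot 10^{-5}$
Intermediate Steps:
$x = 27356$
$u = - \frac{1}{8904}$ ($u = \frac{1}{140 \left(-259\right) + 27356} = \frac{1}{-36260 + 27356} = \frac{1}{-8904} = - \frac{1}{8904} \approx -0.00011231$)
$b = \frac{\sqrt{347529208110}}{4452}$ ($b = \sqrt{17534 - \frac{1}{8904}} = \sqrt{\frac{156122735}{8904}} = \frac{\sqrt{347529208110}}{4452} \approx 132.42$)
$\frac{1}{b + 82304} = \frac{1}{\frac{\sqrt{347529208110}}{4452} + 82304} = \frac{1}{82304 + \frac{\sqrt{347529208110}}{4452}}$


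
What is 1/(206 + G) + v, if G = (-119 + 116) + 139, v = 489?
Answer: 167239/342 ≈ 489.00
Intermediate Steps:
G = 136 (G = -3 + 139 = 136)
1/(206 + G) + v = 1/(206 + 136) + 489 = 1/342 + 489 = 167239/342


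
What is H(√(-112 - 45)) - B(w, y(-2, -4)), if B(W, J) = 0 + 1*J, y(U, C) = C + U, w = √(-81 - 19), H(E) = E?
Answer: 6 + I*√157 ≈ 6.0 + 12.53*I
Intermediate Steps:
w = 10*I (w = √(-100) = 10*I ≈ 10.0*I)
B(W, J) = J (B(W, J) = 0 + J = J)
H(√(-112 - 45)) - B(w, y(-2, -4)) = √(-112 - 45) - (-4 - 2) = √(-157) - 1*(-6) = I*√157 + 6 = 6 + I*√157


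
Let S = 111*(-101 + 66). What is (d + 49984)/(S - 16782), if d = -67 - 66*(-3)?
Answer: -16705/6889 ≈ -2.4249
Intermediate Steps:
S = -3885 (S = 111*(-35) = -3885)
d = 131 (d = -67 + 198 = 131)
(d + 49984)/(S - 16782) = (131 + 49984)/(-3885 - 16782) = 50115/(-20667) = 50115*(-1/20667) = -16705/6889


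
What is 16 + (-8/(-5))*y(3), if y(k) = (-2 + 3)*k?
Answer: 104/5 ≈ 20.800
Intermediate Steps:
y(k) = k (y(k) = 1*k = k)
16 + (-8/(-5))*y(3) = 16 - 8/(-5)*3 = 16 - 8*(-⅕)*3 = 16 + (8/5)*3 = 16 + 24/5 = 104/5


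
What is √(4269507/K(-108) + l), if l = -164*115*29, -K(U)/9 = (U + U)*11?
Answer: I*√708575482/36 ≈ 739.42*I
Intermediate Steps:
K(U) = -198*U (K(U) = -9*(U + U)*11 = -9*2*U*11 = -198*U)
l = -546940 (l = -18860*29 = -546940)
√(4269507/K(-108) + l) = √(4269507/((-198*(-108))) - 546940) = √(4269507/21384 - 546940) = √(4269507*(1/21384) - 546940) = √(129379/648 - 546940) = √(-354287741/648) = I*√708575482/36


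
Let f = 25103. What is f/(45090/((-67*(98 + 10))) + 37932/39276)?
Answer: -11009723946/2309381 ≈ -4767.4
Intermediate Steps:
f/(45090/((-67*(98 + 10))) + 37932/39276) = 25103/(45090/((-67*(98 + 10))) + 37932/39276) = 25103/(45090/((-67*108)) + 37932*(1/39276)) = 25103/(45090/(-7236) + 3161/3273) = 25103/(45090*(-1/7236) + 3161/3273) = 25103/(-835/134 + 3161/3273) = 25103/(-2309381/438582) = 25103*(-438582/2309381) = -11009723946/2309381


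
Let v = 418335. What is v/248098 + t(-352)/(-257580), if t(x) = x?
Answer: 26960514949/15976270710 ≈ 1.6875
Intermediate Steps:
v/248098 + t(-352)/(-257580) = 418335/248098 - 352/(-257580) = 418335*(1/248098) - 352*(-1/257580) = 418335/248098 + 88/64395 = 26960514949/15976270710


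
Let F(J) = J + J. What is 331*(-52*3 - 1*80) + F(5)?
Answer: -78106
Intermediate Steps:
F(J) = 2*J
331*(-52*3 - 1*80) + F(5) = 331*(-52*3 - 1*80) + 2*5 = 331*(-156 - 80) + 10 = 331*(-236) + 10 = -78116 + 10 = -78106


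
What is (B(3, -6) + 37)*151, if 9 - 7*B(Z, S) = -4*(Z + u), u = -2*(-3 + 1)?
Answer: 44696/7 ≈ 6385.1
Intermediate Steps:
u = 4 (u = -2*(-2) = 4)
B(Z, S) = 25/7 + 4*Z/7 (B(Z, S) = 9/7 - (-4)*(Z + 4)/7 = 9/7 - (-4)*(4 + Z)/7 = 9/7 - (-16 - 4*Z)/7 = 9/7 + (16/7 + 4*Z/7) = 25/7 + 4*Z/7)
(B(3, -6) + 37)*151 = ((25/7 + (4/7)*3) + 37)*151 = ((25/7 + 12/7) + 37)*151 = (37/7 + 37)*151 = (296/7)*151 = 44696/7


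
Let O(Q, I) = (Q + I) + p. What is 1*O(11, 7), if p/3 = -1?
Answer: 15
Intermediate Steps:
p = -3 (p = 3*(-1) = -3)
O(Q, I) = -3 + I + Q (O(Q, I) = (Q + I) - 3 = (I + Q) - 3 = -3 + I + Q)
1*O(11, 7) = 1*(-3 + 7 + 11) = 1*15 = 15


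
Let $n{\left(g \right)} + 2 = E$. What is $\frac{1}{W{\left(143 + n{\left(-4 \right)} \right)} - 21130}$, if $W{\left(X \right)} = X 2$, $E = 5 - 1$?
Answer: $- \frac{1}{20840} \approx -4.7985 \cdot 10^{-5}$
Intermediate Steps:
$E = 4$
$n{\left(g \right)} = 2$ ($n{\left(g \right)} = -2 + 4 = 2$)
$W{\left(X \right)} = 2 X$
$\frac{1}{W{\left(143 + n{\left(-4 \right)} \right)} - 21130} = \frac{1}{2 \left(143 + 2\right) - 21130} = \frac{1}{2 \cdot 145 - 21130} = \frac{1}{290 - 21130} = \frac{1}{-20840} = - \frac{1}{20840}$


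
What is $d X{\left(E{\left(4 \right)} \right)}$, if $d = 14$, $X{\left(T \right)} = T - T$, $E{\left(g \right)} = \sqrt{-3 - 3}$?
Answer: $0$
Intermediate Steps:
$E{\left(g \right)} = i \sqrt{6}$ ($E{\left(g \right)} = \sqrt{-6} = i \sqrt{6}$)
$X{\left(T \right)} = 0$
$d X{\left(E{\left(4 \right)} \right)} = 14 \cdot 0 = 0$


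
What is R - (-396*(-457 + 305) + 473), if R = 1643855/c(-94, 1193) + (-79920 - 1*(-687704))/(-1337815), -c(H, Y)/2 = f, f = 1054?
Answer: -10193098359341/165889060 ≈ -61445.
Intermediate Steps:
c(H, Y) = -2108 (c(H, Y) = -2*1054 = -2108)
R = -129438534441/165889060 (R = 1643855/(-2108) + (-79920 - 1*(-687704))/(-1337815) = 1643855*(-1/2108) + (-79920 + 687704)*(-1/1337815) = -1643855/2108 + 607784*(-1/1337815) = -1643855/2108 - 35752/78695 = -129438534441/165889060 ≈ -780.27)
R - (-396*(-457 + 305) + 473) = -129438534441/165889060 - (-396*(-457 + 305) + 473) = -129438534441/165889060 - (-396*(-152) + 473) = -129438534441/165889060 - (60192 + 473) = -129438534441/165889060 - 1*60665 = -129438534441/165889060 - 60665 = -10193098359341/165889060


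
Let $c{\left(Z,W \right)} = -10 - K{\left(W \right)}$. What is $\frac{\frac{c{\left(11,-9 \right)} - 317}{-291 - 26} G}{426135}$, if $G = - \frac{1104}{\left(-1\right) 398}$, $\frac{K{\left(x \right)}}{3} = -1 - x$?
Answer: $\frac{64584}{8960624735} \approx 7.2075 \cdot 10^{-6}$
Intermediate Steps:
$K{\left(x \right)} = -3 - 3 x$ ($K{\left(x \right)} = 3 \left(-1 - x\right) = -3 - 3 x$)
$c{\left(Z,W \right)} = -7 + 3 W$ ($c{\left(Z,W \right)} = -10 - \left(-3 - 3 W\right) = -10 + \left(3 + 3 W\right) = -7 + 3 W$)
$G = \frac{552}{199}$ ($G = - \frac{1104}{-398} = \left(-1104\right) \left(- \frac{1}{398}\right) = \frac{552}{199} \approx 2.7739$)
$\frac{\frac{c{\left(11,-9 \right)} - 317}{-291 - 26} G}{426135} = \frac{\frac{\left(-7 + 3 \left(-9\right)\right) - 317}{-291 - 26} \cdot \frac{552}{199}}{426135} = \frac{\left(-7 - 27\right) - 317}{-317} \cdot \frac{552}{199} \cdot \frac{1}{426135} = \left(-34 - 317\right) \left(- \frac{1}{317}\right) \frac{552}{199} \cdot \frac{1}{426135} = \left(-351\right) \left(- \frac{1}{317}\right) \frac{552}{199} \cdot \frac{1}{426135} = \frac{351}{317} \cdot \frac{552}{199} \cdot \frac{1}{426135} = \frac{193752}{63083} \cdot \frac{1}{426135} = \frac{64584}{8960624735}$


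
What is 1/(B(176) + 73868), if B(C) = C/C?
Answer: 1/73869 ≈ 1.3537e-5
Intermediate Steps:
B(C) = 1
1/(B(176) + 73868) = 1/(1 + 73868) = 1/73869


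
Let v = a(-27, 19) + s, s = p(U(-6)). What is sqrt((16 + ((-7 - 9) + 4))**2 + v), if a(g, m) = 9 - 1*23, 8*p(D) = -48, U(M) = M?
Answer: 2*I ≈ 2.0*I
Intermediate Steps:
p(D) = -6 (p(D) = (1/8)*(-48) = -6)
s = -6
a(g, m) = -14 (a(g, m) = 9 - 23 = -14)
v = -20 (v = -14 - 6 = -20)
sqrt((16 + ((-7 - 9) + 4))**2 + v) = sqrt((16 + ((-7 - 9) + 4))**2 - 20) = sqrt((16 + (-16 + 4))**2 - 20) = sqrt((16 - 12)**2 - 20) = sqrt(4**2 - 20) = sqrt(16 - 20) = sqrt(-4) = 2*I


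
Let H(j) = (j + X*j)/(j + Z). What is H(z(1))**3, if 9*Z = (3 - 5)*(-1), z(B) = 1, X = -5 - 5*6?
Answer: -28652616/1331 ≈ -21527.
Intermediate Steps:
X = -35 (X = -5 - 30 = -35)
Z = 2/9 (Z = ((3 - 5)*(-1))/9 = (-2*(-1))/9 = (1/9)*2 = 2/9 ≈ 0.22222)
H(j) = -34*j/(2/9 + j) (H(j) = (j - 35*j)/(j + 2/9) = (-34*j)/(2/9 + j) = -34*j/(2/9 + j))
H(z(1))**3 = (-306*1/(2 + 9*1))**3 = (-306*1/(2 + 9))**3 = (-306*1/11)**3 = (-306*1*1/11)**3 = (-306/11)**3 = -28652616/1331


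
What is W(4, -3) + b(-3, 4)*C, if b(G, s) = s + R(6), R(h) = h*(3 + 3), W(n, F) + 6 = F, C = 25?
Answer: 991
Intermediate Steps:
W(n, F) = -6 + F
R(h) = 6*h (R(h) = h*6 = 6*h)
b(G, s) = 36 + s (b(G, s) = s + 6*6 = s + 36 = 36 + s)
W(4, -3) + b(-3, 4)*C = (-6 - 3) + (36 + 4)*25 = -9 + 40*25 = -9 + 1000 = 991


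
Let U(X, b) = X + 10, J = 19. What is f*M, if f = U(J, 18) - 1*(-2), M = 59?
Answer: 1829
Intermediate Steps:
U(X, b) = 10 + X
f = 31 (f = (10 + 19) - 1*(-2) = 29 + 2 = 31)
f*M = 31*59 = 1829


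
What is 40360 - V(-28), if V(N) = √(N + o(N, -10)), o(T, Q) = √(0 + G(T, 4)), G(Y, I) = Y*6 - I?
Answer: 40360 - √(-28 + 2*I*√43) ≈ 40359.0 - 5.4277*I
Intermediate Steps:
G(Y, I) = -I + 6*Y (G(Y, I) = 6*Y - I = -I + 6*Y)
o(T, Q) = √(-4 + 6*T) (o(T, Q) = √(0 + (-1*4 + 6*T)) = √(0 + (-4 + 6*T)) = √(-4 + 6*T))
V(N) = √(N + √(-4 + 6*N))
40360 - V(-28) = 40360 - √(-28 + √2*√(-2 + 3*(-28))) = 40360 - √(-28 + √2*√(-2 - 84)) = 40360 - √(-28 + √2*√(-86)) = 40360 - √(-28 + √2*(I*√86)) = 40360 - √(-28 + 2*I*√43)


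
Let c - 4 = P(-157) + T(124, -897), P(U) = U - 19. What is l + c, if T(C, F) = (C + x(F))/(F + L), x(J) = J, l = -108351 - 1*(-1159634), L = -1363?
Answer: 2375511633/2260 ≈ 1.0511e+6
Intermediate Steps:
l = 1051283 (l = -108351 + 1159634 = 1051283)
T(C, F) = (C + F)/(-1363 + F) (T(C, F) = (C + F)/(F - 1363) = (C + F)/(-1363 + F))
P(U) = -19 + U
c = -387947/2260 (c = 4 + ((-19 - 157) + (124 - 897)/(-1363 - 897)) = 4 + (-176 - 773/(-2260)) = 4 + (-176 - 1/2260*(-773)) = 4 + (-176 + 773/2260) = 4 - 396987/2260 = -387947/2260 ≈ -171.66)
l + c = 1051283 - 387947/2260 = 2375511633/2260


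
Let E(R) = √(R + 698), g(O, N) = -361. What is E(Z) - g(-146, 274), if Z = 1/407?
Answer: 361 + 17*√400081/407 ≈ 387.42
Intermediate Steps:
Z = 1/407 ≈ 0.0024570
E(R) = √(698 + R)
E(Z) - g(-146, 274) = √(698 + 1/407) - 1*(-361) = √(284087/407) + 361 = 17*√400081/407 + 361 = 361 + 17*√400081/407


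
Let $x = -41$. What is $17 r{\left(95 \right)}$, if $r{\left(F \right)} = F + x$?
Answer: $918$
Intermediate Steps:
$r{\left(F \right)} = -41 + F$ ($r{\left(F \right)} = F - 41 = -41 + F$)
$17 r{\left(95 \right)} = 17 \left(-41 + 95\right) = 17 \cdot 54 = 918$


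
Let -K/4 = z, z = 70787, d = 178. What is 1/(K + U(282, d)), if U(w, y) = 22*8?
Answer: -1/282972 ≈ -3.5339e-6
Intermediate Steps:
U(w, y) = 176
K = -283148 (K = -4*70787 = -283148)
1/(K + U(282, d)) = 1/(-283148 + 176) = 1/(-282972) = -1/282972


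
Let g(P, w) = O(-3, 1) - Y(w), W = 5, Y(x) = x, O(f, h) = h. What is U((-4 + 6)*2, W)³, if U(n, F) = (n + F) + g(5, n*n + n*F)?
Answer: -17576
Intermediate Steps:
g(P, w) = 1 - w
U(n, F) = 1 + F + n - n² - F*n (U(n, F) = (n + F) + (1 - (n*n + n*F)) = (F + n) + (1 - (n² + F*n)) = (F + n) + (1 + (-n² - F*n)) = (F + n) + (1 - n² - F*n) = 1 + F + n - n² - F*n)
U((-4 + 6)*2, W)³ = (1 + 5 + (-4 + 6)*2 - (-4 + 6)*2*(5 + (-4 + 6)*2))³ = (1 + 5 + 2*2 - 2*2*(5 + 2*2))³ = (1 + 5 + 4 - 1*4*(5 + 4))³ = (1 + 5 + 4 - 1*4*9)³ = (1 + 5 + 4 - 36)³ = (-26)³ = -17576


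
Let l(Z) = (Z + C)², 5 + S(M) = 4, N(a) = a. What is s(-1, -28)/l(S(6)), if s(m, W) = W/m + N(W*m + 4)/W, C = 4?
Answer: 188/63 ≈ 2.9841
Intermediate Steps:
s(m, W) = W/m + (4 + W*m)/W (s(m, W) = W/m + (W*m + 4)/W = W/m + (4 + W*m)/W)
S(M) = -1 (S(M) = -5 + 4 = -1)
l(Z) = (4 + Z)² (l(Z) = (Z + 4)² = (4 + Z)²)
s(-1, -28)/l(S(6)) = (-1 + 4/(-28) - 28/(-1))/((4 - 1)²) = (-1 + 4*(-1/28) - 28*(-1))/(3²) = (-1 - ⅐ + 28)/9 = (188/7)*(⅑) = 188/63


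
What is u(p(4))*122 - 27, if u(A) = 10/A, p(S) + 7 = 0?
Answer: -1409/7 ≈ -201.29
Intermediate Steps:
p(S) = -7 (p(S) = -7 + 0 = -7)
u(p(4))*122 - 27 = (10/(-7))*122 - 27 = (10*(-⅐))*122 - 27 = -10/7*122 - 27 = -1220/7 - 27 = -1409/7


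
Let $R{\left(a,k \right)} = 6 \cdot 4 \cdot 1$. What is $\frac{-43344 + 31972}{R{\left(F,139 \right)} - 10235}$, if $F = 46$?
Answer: $\frac{11372}{10211} \approx 1.1137$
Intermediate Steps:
$R{\left(a,k \right)} = 24$ ($R{\left(a,k \right)} = 24 \cdot 1 = 24$)
$\frac{-43344 + 31972}{R{\left(F,139 \right)} - 10235} = \frac{-43344 + 31972}{24 - 10235} = - \frac{11372}{-10211} = \left(-11372\right) \left(- \frac{1}{10211}\right) = \frac{11372}{10211}$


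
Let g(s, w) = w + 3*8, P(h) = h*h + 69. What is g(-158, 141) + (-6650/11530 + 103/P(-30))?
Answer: 183821779/1117257 ≈ 164.53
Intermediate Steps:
P(h) = 69 + h² (P(h) = h² + 69 = 69 + h²)
g(s, w) = 24 + w (g(s, w) = w + 24 = 24 + w)
g(-158, 141) + (-6650/11530 + 103/P(-30)) = (24 + 141) + (-6650/11530 + 103/(69 + (-30)²)) = 165 + (-6650*1/11530 + 103/(69 + 900)) = 165 + (-665/1153 + 103/969) = 165 - 525626/1117257 = 183821779/1117257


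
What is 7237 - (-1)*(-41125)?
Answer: -33888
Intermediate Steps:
7237 - (-1)*(-41125) = 7237 - 1*41125 = 7237 - 41125 = -33888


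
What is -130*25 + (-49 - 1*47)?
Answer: -3346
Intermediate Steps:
-130*25 + (-49 - 1*47) = -3250 + (-49 - 47) = -3250 - 96 = -3346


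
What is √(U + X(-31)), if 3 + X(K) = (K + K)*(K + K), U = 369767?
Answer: 6*√10378 ≈ 611.23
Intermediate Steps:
X(K) = -3 + 4*K² (X(K) = -3 + (K + K)*(K + K) = -3 + (2*K)*(2*K) = -3 + 4*K²)
√(U + X(-31)) = √(369767 + (-3 + 4*(-31)²)) = √(369767 + (-3 + 4*961)) = √(369767 + (-3 + 3844)) = √(369767 + 3841) = √373608 = 6*√10378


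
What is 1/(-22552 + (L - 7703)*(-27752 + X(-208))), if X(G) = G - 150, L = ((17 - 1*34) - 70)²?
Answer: 1/3744188 ≈ 2.6708e-7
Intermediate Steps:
L = 7569 (L = ((17 - 34) - 70)² = (-17 - 70)² = (-87)² = 7569)
X(G) = -150 + G
1/(-22552 + (L - 7703)*(-27752 + X(-208))) = 1/(-22552 + (7569 - 7703)*(-27752 + (-150 - 208))) = 1/(-22552 - 134*(-27752 - 358)) = 1/(-22552 - 134*(-28110)) = 1/(-22552 + 3766740) = 1/3744188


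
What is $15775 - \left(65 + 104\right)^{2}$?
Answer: $-12786$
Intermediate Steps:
$15775 - \left(65 + 104\right)^{2} = 15775 - 169^{2} = 15775 - 28561 = -12786$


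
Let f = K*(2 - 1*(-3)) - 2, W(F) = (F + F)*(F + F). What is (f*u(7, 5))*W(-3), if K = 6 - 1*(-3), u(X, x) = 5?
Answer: 7740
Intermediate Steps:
K = 9 (K = 6 + 3 = 9)
W(F) = 4*F² (W(F) = (2*F)*(2*F) = 4*F²)
f = 43 (f = 9*(2 - 1*(-3)) - 2 = 9*(2 + 3) - 2 = 9*5 - 2 = 45 - 2 = 43)
(f*u(7, 5))*W(-3) = (43*5)*(4*(-3)²) = 215*(4*9) = 215*36 = 7740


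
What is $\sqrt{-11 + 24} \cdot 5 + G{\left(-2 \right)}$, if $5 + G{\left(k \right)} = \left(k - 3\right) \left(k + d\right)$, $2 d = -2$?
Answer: $10 + 5 \sqrt{13} \approx 28.028$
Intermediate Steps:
$d = -1$ ($d = \frac{1}{2} \left(-2\right) = -1$)
$G{\left(k \right)} = -5 + \left(-1 + k\right) \left(-3 + k\right)$ ($G{\left(k \right)} = -5 + \left(k - 3\right) \left(k - 1\right) = -5 + \left(-3 + k\right) \left(-1 + k\right) = -5 + \left(-1 + k\right) \left(-3 + k\right)$)
$\sqrt{-11 + 24} \cdot 5 + G{\left(-2 \right)} = \sqrt{-11 + 24} \cdot 5 - \left(-6 - 4\right) = \sqrt{13} \cdot 5 + \left(-2 + 4 + 8\right) = 5 \sqrt{13} + 10 = 10 + 5 \sqrt{13}$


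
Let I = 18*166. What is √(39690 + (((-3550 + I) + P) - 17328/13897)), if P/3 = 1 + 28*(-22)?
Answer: √7200098556131/13897 ≈ 193.08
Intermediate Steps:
P = -1845 (P = 3*(1 + 28*(-22)) = 3*(1 - 616) = 3*(-615) = -1845)
I = 2988
√(39690 + (((-3550 + I) + P) - 17328/13897)) = √(39690 + (((-3550 + 2988) - 1845) - 17328/13897)) = √(39690 + ((-562 - 1845) - 17328/13897)) = √(39690 + (-2407 - 1*17328/13897)) = √(39690 + (-2407 - 17328/13897)) = √(39690 - 33467407/13897) = √(518104523/13897) = √7200098556131/13897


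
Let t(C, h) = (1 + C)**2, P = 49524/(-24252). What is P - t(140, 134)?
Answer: -40183628/2021 ≈ -19883.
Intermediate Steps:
P = -4127/2021 (P = 49524*(-1/24252) = -4127/2021 ≈ -2.0421)
P - t(140, 134) = -4127/2021 - (1 + 140)**2 = -4127/2021 - 1*141**2 = -4127/2021 - 1*19881 = -4127/2021 - 19881 = -40183628/2021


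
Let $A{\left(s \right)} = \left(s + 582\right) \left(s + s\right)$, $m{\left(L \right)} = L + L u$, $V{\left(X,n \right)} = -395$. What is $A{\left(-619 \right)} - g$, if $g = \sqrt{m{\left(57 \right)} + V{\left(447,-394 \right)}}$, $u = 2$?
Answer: $45806 - 4 i \sqrt{14} \approx 45806.0 - 14.967 i$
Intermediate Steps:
$m{\left(L \right)} = 3 L$ ($m{\left(L \right)} = L + L 2 = L + 2 L = 3 L$)
$A{\left(s \right)} = 2 s \left(582 + s\right)$ ($A{\left(s \right)} = \left(582 + s\right) 2 s = 2 s \left(582 + s\right)$)
$g = 4 i \sqrt{14}$ ($g = \sqrt{3 \cdot 57 - 395} = \sqrt{171 - 395} = \sqrt{-224} = 4 i \sqrt{14} \approx 14.967 i$)
$A{\left(-619 \right)} - g = 2 \left(-619\right) \left(582 - 619\right) - 4 i \sqrt{14} = 2 \left(-619\right) \left(-37\right) - 4 i \sqrt{14} = 45806 - 4 i \sqrt{14}$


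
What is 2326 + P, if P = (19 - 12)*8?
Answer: 2382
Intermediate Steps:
P = 56 (P = 7*8 = 56)
2326 + P = 2326 + 56 = 2382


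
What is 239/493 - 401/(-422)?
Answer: 298551/208046 ≈ 1.4350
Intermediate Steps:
239/493 - 401/(-422) = 239*(1/493) - 401*(-1/422) = 239/493 + 401/422 = 298551/208046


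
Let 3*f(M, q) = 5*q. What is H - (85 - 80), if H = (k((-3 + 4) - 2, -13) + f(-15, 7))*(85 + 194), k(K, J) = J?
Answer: -377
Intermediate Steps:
f(M, q) = 5*q/3 (f(M, q) = (5*q)/3 = 5*q/3)
H = -372 (H = (-13 + (5/3)*7)*(85 + 194) = (-13 + 35/3)*279 = -4/3*279 = -372)
H - (85 - 80) = -372 - (85 - 80) = -372 - 1*5 = -372 - 5 = -377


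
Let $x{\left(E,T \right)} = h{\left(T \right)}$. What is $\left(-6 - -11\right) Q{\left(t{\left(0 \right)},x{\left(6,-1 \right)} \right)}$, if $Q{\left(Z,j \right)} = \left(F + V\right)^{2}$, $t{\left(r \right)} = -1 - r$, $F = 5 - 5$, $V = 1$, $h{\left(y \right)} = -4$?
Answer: $5$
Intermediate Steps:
$F = 0$ ($F = 5 - 5 = 0$)
$x{\left(E,T \right)} = -4$
$Q{\left(Z,j \right)} = 1$ ($Q{\left(Z,j \right)} = \left(0 + 1\right)^{2} = 1^{2} = 1$)
$\left(-6 - -11\right) Q{\left(t{\left(0 \right)},x{\left(6,-1 \right)} \right)} = \left(-6 - -11\right) 1 = \left(-6 + 11\right) 1 = 5 \cdot 1 = 5$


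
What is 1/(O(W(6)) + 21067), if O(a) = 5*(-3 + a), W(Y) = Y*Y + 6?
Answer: 1/21262 ≈ 4.7032e-5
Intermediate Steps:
W(Y) = 6 + Y² (W(Y) = Y² + 6 = 6 + Y²)
O(a) = -15 + 5*a
1/(O(W(6)) + 21067) = 1/((-15 + 5*(6 + 6²)) + 21067) = 1/((-15 + 5*(6 + 36)) + 21067) = 1/((-15 + 5*42) + 21067) = 1/((-15 + 210) + 21067) = 1/(195 + 21067) = 1/21262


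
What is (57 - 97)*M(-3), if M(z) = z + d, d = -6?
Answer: 360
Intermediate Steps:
M(z) = -6 + z (M(z) = z - 6 = -6 + z)
(57 - 97)*M(-3) = (57 - 97)*(-6 - 3) = -40*(-9) = 360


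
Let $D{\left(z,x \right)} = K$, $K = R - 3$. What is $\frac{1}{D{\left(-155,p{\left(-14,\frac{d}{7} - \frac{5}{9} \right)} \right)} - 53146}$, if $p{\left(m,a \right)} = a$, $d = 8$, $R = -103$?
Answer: $- \frac{1}{53252} \approx -1.8779 \cdot 10^{-5}$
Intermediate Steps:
$K = -106$ ($K = -103 - 3 = -106$)
$D{\left(z,x \right)} = -106$
$\frac{1}{D{\left(-155,p{\left(-14,\frac{d}{7} - \frac{5}{9} \right)} \right)} - 53146} = \frac{1}{-106 - 53146} = \frac{1}{-53252} = - \frac{1}{53252}$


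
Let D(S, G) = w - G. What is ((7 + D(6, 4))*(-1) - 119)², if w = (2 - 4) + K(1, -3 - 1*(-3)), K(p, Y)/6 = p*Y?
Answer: 14400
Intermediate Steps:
K(p, Y) = 6*Y*p (K(p, Y) = 6*(p*Y) = 6*(Y*p) = 6*Y*p)
w = -2 (w = (2 - 4) + 6*(-3 - 1*(-3))*1 = -2 + 6*(-3 + 3)*1 = -2 + 6*0*1 = -2 + 0 = -2)
D(S, G) = -2 - G
((7 + D(6, 4))*(-1) - 119)² = ((7 + (-2 - 1*4))*(-1) - 119)² = ((7 + (-2 - 4))*(-1) - 119)² = ((7 - 6)*(-1) - 119)² = (1*(-1) - 119)² = (-1 - 119)² = (-120)² = 14400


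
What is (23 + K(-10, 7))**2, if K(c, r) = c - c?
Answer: 529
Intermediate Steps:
K(c, r) = 0
(23 + K(-10, 7))**2 = (23 + 0)**2 = 23**2 = 529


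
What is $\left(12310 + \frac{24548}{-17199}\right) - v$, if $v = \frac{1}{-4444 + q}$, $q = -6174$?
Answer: $\frac{2247779034955}{182618982} \approx 12309.0$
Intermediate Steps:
$v = - \frac{1}{10618}$ ($v = \frac{1}{-4444 - 6174} = \frac{1}{-10618} = - \frac{1}{10618} \approx -9.418 \cdot 10^{-5}$)
$\left(12310 + \frac{24548}{-17199}\right) - v = \left(12310 + \frac{24548}{-17199}\right) - - \frac{1}{10618} = \left(12310 + 24548 \left(- \frac{1}{17199}\right)\right) + \frac{1}{10618} = \left(12310 - \frac{24548}{17199}\right) + \frac{1}{10618} = \frac{211695142}{17199} + \frac{1}{10618} = \frac{2247779034955}{182618982}$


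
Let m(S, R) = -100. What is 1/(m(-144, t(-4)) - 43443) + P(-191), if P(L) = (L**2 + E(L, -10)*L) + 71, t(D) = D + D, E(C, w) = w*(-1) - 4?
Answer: 1541683457/43543 ≈ 35406.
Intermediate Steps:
E(C, w) = -4 - w (E(C, w) = -w - 4 = -4 - w)
t(D) = 2*D
P(L) = 71 + L**2 + 6*L (P(L) = (L**2 + (-4 - 1*(-10))*L) + 71 = (L**2 + (-4 + 10)*L) + 71 = (L**2 + 6*L) + 71 = 71 + L**2 + 6*L)
1/(m(-144, t(-4)) - 43443) + P(-191) = 1/(-100 - 43443) + (71 + (-191)**2 + 6*(-191)) = 1/(-43543) + (71 + 36481 - 1146) = -1/43543 + 35406 = 1541683457/43543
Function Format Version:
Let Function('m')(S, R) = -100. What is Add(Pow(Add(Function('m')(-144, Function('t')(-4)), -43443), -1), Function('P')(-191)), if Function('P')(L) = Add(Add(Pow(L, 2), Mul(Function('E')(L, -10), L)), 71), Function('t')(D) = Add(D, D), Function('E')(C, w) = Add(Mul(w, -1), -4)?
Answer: Rational(1541683457, 43543) ≈ 35406.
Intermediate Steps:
Function('E')(C, w) = Add(-4, Mul(-1, w)) (Function('E')(C, w) = Add(Mul(-1, w), -4) = Add(-4, Mul(-1, w)))
Function('t')(D) = Mul(2, D)
Function('P')(L) = Add(71, Pow(L, 2), Mul(6, L)) (Function('P')(L) = Add(Add(Pow(L, 2), Mul(Add(-4, Mul(-1, -10)), L)), 71) = Add(Add(Pow(L, 2), Mul(Add(-4, 10), L)), 71) = Add(Add(Pow(L, 2), Mul(6, L)), 71) = Add(71, Pow(L, 2), Mul(6, L)))
Add(Pow(Add(Function('m')(-144, Function('t')(-4)), -43443), -1), Function('P')(-191)) = Add(Pow(Add(-100, -43443), -1), Add(71, Pow(-191, 2), Mul(6, -191))) = Add(Pow(-43543, -1), Add(71, 36481, -1146)) = Add(Rational(-1, 43543), 35406) = Rational(1541683457, 43543)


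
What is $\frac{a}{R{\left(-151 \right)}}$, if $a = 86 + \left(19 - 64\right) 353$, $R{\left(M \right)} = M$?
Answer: $\frac{15799}{151} \approx 104.63$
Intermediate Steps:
$a = -15799$ ($a = 86 + \left(19 - 64\right) 353 = 86 - 15885 = -15799$)
$\frac{a}{R{\left(-151 \right)}} = - \frac{15799}{-151} = \left(-15799\right) \left(- \frac{1}{151}\right) = \frac{15799}{151}$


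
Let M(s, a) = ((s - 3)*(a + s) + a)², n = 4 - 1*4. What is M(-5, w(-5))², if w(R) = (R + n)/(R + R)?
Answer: 28398241/16 ≈ 1.7749e+6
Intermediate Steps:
n = 0 (n = 4 - 4 = 0)
w(R) = ½ (w(R) = (R + 0)/(R + R) = R/((2*R)) = R*(1/(2*R)) = ½)
M(s, a) = (a + (-3 + s)*(a + s))² (M(s, a) = ((-3 + s)*(a + s) + a)² = (a + (-3 + s)*(a + s))²)
M(-5, w(-5))² = (((-5)² - 3*(-5) - 2*½ + (½)*(-5))²)² = ((25 + 15 - 1 - 5/2)²)² = ((73/2)²)² = (5329/4)² = 28398241/16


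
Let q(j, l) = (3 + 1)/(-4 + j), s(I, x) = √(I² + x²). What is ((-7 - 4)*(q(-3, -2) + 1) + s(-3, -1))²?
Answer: 1579/49 - 66*√10/7 ≈ 2.4087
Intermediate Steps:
q(j, l) = 4/(-4 + j)
((-7 - 4)*(q(-3, -2) + 1) + s(-3, -1))² = ((-7 - 4)*(4/(-4 - 3) + 1) + √((-3)² + (-1)²))² = (-11*(4/(-7) + 1) + √(9 + 1))² = (-11*(4*(-⅐) + 1) + √10)² = (-11*(-4/7 + 1) + √10)² = (-11*3/7 + √10)² = (-33/7 + √10)²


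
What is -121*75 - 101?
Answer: -9176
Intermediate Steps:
-121*75 - 101 = -9075 - 101 = -9176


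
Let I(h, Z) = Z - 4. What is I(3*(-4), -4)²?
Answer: 64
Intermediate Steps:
I(h, Z) = -4 + Z
I(3*(-4), -4)² = (-4 - 4)² = (-8)² = 64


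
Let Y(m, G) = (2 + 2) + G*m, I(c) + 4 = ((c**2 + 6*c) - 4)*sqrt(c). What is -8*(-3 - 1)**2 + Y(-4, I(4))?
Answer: -396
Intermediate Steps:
I(c) = -4 + sqrt(c)*(-4 + c**2 + 6*c) (I(c) = -4 + ((c**2 + 6*c) - 4)*sqrt(c) = -4 + (-4 + c**2 + 6*c)*sqrt(c) = -4 + sqrt(c)*(-4 + c**2 + 6*c))
Y(m, G) = 4 + G*m
-8*(-3 - 1)**2 + Y(-4, I(4)) = -8*(-3 - 1)**2 + (4 + (-4 + 4**(5/2) - 4*sqrt(4) + 6*4**(3/2))*(-4)) = -8*(-4)**2 + (4 + (-4 + 32 - 4*2 + 6*8)*(-4)) = -8*16 + (4 + (-4 + 32 - 8 + 48)*(-4)) = -128 + (4 + 68*(-4)) = -128 + (4 - 272) = -128 - 268 = -396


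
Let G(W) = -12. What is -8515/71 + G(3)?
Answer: -9367/71 ≈ -131.93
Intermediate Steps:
-8515/71 + G(3) = -8515/71 - 12 = -9367/71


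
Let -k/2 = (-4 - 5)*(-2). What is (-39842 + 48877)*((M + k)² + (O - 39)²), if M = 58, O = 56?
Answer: 6984055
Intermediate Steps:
k = -36 (k = -2*(-4 - 5)*(-2) = -(-18)*(-2) = -2*18 = -36)
(-39842 + 48877)*((M + k)² + (O - 39)²) = (-39842 + 48877)*((58 - 36)² + (56 - 39)²) = 9035*(22² + 17²) = 9035*(484 + 289) = 9035*773 = 6984055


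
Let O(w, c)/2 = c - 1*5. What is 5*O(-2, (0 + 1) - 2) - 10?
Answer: -70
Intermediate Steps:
O(w, c) = -10 + 2*c (O(w, c) = 2*(c - 1*5) = 2*(c - 5) = 2*(-5 + c) = -10 + 2*c)
5*O(-2, (0 + 1) - 2) - 10 = 5*(-10 + 2*((0 + 1) - 2)) - 10 = 5*(-10 + 2*(1 - 2)) - 10 = 5*(-10 + 2*(-1)) - 10 = 5*(-10 - 2) - 10 = 5*(-12) - 10 = -60 - 10 = -70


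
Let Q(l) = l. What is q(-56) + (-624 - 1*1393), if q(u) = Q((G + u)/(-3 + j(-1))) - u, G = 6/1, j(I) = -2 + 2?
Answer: -5833/3 ≈ -1944.3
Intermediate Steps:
j(I) = 0
G = 6 (G = 6*1 = 6)
q(u) = -2 - 4*u/3 (q(u) = (6 + u)/(-3 + 0) - u = (6 + u)/(-3) - u = (6 + u)*(-1/3) - u = (-2 - u/3) - u = -2 - 4*u/3)
q(-56) + (-624 - 1*1393) = (-2 - 4/3*(-56)) + (-624 - 1*1393) = (-2 + 224/3) + (-624 - 1393) = 218/3 - 2017 = -5833/3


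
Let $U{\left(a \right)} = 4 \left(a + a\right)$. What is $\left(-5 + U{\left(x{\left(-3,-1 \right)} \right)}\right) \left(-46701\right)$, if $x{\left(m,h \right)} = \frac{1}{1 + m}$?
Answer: $420309$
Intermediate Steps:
$U{\left(a \right)} = 8 a$ ($U{\left(a \right)} = 4 \cdot 2 a = 8 a$)
$\left(-5 + U{\left(x{\left(-3,-1 \right)} \right)}\right) \left(-46701\right) = \left(-5 + \frac{8}{1 - 3}\right) \left(-46701\right) = \left(-5 + \frac{8}{-2}\right) \left(-46701\right) = \left(-5 + 8 \left(- \frac{1}{2}\right)\right) \left(-46701\right) = \left(-5 - 4\right) \left(-46701\right) = \left(-9\right) \left(-46701\right) = 420309$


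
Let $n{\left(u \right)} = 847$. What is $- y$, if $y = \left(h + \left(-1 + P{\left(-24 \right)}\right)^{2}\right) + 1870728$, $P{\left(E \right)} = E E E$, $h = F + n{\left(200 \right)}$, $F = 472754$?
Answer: $-193474954$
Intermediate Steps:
$h = 473601$ ($h = 472754 + 847 = 473601$)
$P{\left(E \right)} = E^{3}$ ($P{\left(E \right)} = E^{2} E = E^{3}$)
$y = 193474954$ ($y = \left(473601 + \left(-1 + \left(-24\right)^{3}\right)^{2}\right) + 1870728 = \left(473601 + \left(-1 - 13824\right)^{2}\right) + 1870728 = \left(473601 + \left(-13825\right)^{2}\right) + 1870728 = \left(473601 + 191130625\right) + 1870728 = 191604226 + 1870728 = 193474954$)
$- y = \left(-1\right) 193474954 = -193474954$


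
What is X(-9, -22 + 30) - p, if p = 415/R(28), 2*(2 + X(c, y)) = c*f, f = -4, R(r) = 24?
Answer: -31/24 ≈ -1.2917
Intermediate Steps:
X(c, y) = -2 - 2*c (X(c, y) = -2 + (c*(-4))/2 = -2 + (-4*c)/2 = -2 - 2*c)
p = 415/24 ≈ 17.292
X(-9, -22 + 30) - p = (-2 - 2*(-9)) - 1*415/24 = (-2 + 18) - 415/24 = 16 - 415/24 = -31/24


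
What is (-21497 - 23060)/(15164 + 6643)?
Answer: -44557/21807 ≈ -2.0432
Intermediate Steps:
(-21497 - 23060)/(15164 + 6643) = -44557/21807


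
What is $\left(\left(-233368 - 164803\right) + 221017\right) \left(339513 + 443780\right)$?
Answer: $-138763488122$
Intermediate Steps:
$\left(\left(-233368 - 164803\right) + 221017\right) \left(339513 + 443780\right) = \left(\left(-233368 - 164803\right) + 221017\right) 783293 = \left(-398171 + 221017\right) 783293 = \left(-177154\right) 783293 = -138763488122$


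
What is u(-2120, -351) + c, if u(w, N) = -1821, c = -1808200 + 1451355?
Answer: -358666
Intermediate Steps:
c = -356845
u(-2120, -351) + c = -1821 - 356845 = -358666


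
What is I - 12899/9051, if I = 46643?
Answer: 422152894/9051 ≈ 46642.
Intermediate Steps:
I - 12899/9051 = 46643 - 12899/9051 = 422152894/9051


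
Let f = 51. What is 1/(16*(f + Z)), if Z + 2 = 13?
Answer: 1/992 ≈ 0.0010081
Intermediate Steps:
Z = 11 (Z = -2 + 13 = 11)
1/(16*(f + Z)) = 1/(16*(51 + 11)) = 1/(16*62) = 1/992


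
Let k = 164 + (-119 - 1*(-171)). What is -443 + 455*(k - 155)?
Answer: 27312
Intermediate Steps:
k = 216 (k = 164 + (-119 + 171) = 164 + 52 = 216)
-443 + 455*(k - 155) = -443 + 455*(216 - 155) = -443 + 455*61 = -443 + 27755 = 27312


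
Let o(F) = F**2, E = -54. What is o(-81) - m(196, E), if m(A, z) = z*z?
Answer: 3645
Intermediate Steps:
m(A, z) = z**2
o(-81) - m(196, E) = (-81)**2 - 1*(-54)**2 = 6561 - 1*2916 = 6561 - 2916 = 3645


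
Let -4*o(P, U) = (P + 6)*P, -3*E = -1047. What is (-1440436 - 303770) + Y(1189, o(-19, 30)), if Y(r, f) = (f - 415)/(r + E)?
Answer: -10730357219/6152 ≈ -1.7442e+6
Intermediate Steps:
E = 349 (E = -⅓*(-1047) = 349)
o(P, U) = -P*(6 + P)/4 (o(P, U) = -(P + 6)*P/4 = -(6 + P)*P/4 = -P*(6 + P)/4)
Y(r, f) = (-415 + f)/(349 + r) (Y(r, f) = (f - 415)/(r + 349) = (-415 + f)/(349 + r))
(-1440436 - 303770) + Y(1189, o(-19, 30)) = (-1440436 - 303770) + (-415 - ¼*(-19)*(6 - 19))/(349 + 1189) = -1744206 + (-415 - ¼*(-19)*(-13))/1538 = -1744206 + (-415 - 247/4)/1538 = -1744206 + (1/1538)*(-1907/4) = -1744206 - 1907/6152 = -10730357219/6152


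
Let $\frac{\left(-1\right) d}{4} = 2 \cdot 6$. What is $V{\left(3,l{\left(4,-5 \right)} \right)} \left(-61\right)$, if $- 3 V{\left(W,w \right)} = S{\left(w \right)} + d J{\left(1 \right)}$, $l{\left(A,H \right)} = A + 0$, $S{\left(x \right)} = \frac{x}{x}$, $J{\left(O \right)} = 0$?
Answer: $\frac{61}{3} \approx 20.333$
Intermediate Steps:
$d = -48$ ($d = - 4 \cdot 2 \cdot 6 = \left(-4\right) 12 = -48$)
$S{\left(x \right)} = 1$
$l{\left(A,H \right)} = A$
$V{\left(W,w \right)} = - \frac{1}{3}$ ($V{\left(W,w \right)} = - \frac{1 - 0}{3} = - \frac{1 + 0}{3} = \left(- \frac{1}{3}\right) 1 = - \frac{1}{3}$)
$V{\left(3,l{\left(4,-5 \right)} \right)} \left(-61\right) = \left(- \frac{1}{3}\right) \left(-61\right) = \frac{61}{3}$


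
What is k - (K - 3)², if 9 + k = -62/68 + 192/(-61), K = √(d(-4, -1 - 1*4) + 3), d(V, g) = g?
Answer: -41603/2074 + 6*I*√2 ≈ -20.059 + 8.4853*I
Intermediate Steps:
K = I*√2 (K = √((-1 - 1*4) + 3) = √((-1 - 4) + 3) = √(-5 + 3) = √(-2) = I*√2 ≈ 1.4142*I)
k = -27085/2074 (k = -9 + (-62/68 + 192/(-61)) = -9 + (-62*1/68 + 192*(-1/61)) = -9 + (-31/34 - 192/61) = -9 - 8419/2074 = -27085/2074 ≈ -13.059)
k - (K - 3)² = -27085/2074 - (I*√2 - 3)² = -27085/2074 - (-3 + I*√2)²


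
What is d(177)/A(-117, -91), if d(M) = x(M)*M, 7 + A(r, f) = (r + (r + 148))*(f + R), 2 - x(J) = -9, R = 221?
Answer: -59/339 ≈ -0.17404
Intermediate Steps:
x(J) = 11 (x(J) = 2 - 1*(-9) = 2 + 9 = 11)
A(r, f) = -7 + (148 + 2*r)*(221 + f) (A(r, f) = -7 + (r + (r + 148))*(f + 221) = -7 + (r + (148 + r))*(221 + f) = -7 + (148 + 2*r)*(221 + f))
d(M) = 11*M
d(177)/A(-117, -91) = (11*177)/(32701 + 148*(-91) + 442*(-117) + 2*(-91)*(-117)) = 1947/(32701 - 13468 - 51714 + 21294) = 1947/(-11187) = 1947*(-1/11187) = -59/339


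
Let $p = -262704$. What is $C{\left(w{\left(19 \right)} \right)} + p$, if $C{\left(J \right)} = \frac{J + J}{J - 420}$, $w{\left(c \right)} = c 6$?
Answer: $- \frac{13397942}{51} \approx -2.627 \cdot 10^{5}$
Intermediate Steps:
$w{\left(c \right)} = 6 c$
$C{\left(J \right)} = \frac{2 J}{-420 + J}$
$C{\left(w{\left(19 \right)} \right)} + p = \frac{2 \cdot 6 \cdot 19}{-420 + 6 \cdot 19} - 262704 = 2 \cdot 114 \frac{1}{-420 + 114} - 262704 = 2 \cdot 114 \frac{1}{-306} - 262704 = 2 \cdot 114 \left(- \frac{1}{306}\right) - 262704 = - \frac{38}{51} - 262704 = - \frac{13397942}{51}$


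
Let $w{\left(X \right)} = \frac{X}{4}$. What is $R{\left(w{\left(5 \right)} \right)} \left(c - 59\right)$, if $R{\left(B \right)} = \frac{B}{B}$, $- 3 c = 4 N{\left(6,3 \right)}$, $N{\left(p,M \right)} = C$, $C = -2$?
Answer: $- \frac{169}{3} \approx -56.333$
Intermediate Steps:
$N{\left(p,M \right)} = -2$
$w{\left(X \right)} = \frac{X}{4}$ ($w{\left(X \right)} = X \frac{1}{4} = \frac{X}{4}$)
$c = \frac{8}{3}$ ($c = - \frac{4 \left(-2\right)}{3} = \left(- \frac{1}{3}\right) \left(-8\right) = \frac{8}{3} \approx 2.6667$)
$R{\left(B \right)} = 1$
$R{\left(w{\left(5 \right)} \right)} \left(c - 59\right) = 1 \left(\frac{8}{3} - 59\right) = 1 \left(- \frac{169}{3}\right) = - \frac{169}{3}$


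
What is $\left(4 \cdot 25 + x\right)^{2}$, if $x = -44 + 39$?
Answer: $9025$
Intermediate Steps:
$x = -5$
$\left(4 \cdot 25 + x\right)^{2} = \left(4 \cdot 25 - 5\right)^{2} = \left(100 - 5\right)^{2} = 95^{2} = 9025$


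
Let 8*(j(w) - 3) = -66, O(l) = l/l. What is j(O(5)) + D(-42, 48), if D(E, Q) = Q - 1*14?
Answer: 115/4 ≈ 28.750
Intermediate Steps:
D(E, Q) = -14 + Q (D(E, Q) = Q - 14 = -14 + Q)
O(l) = 1
j(w) = -21/4 (j(w) = 3 + (⅛)*(-66) = 3 - 33/4 = -21/4)
j(O(5)) + D(-42, 48) = -21/4 + (-14 + 48) = -21/4 + 34 = 115/4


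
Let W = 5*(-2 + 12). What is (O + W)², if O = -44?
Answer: 36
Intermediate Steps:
W = 50 (W = 5*10 = 50)
(O + W)² = (-44 + 50)² = 6² = 36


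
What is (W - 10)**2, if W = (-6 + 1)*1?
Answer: 225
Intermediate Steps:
W = -5 (W = -5*1 = -5)
(W - 10)**2 = (-5 - 10)**2 = (-15)**2 = 225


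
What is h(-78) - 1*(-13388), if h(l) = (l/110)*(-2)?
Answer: 736418/55 ≈ 13389.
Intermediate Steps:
h(l) = -l/55 (h(l) = (l*(1/110))*(-2) = (l/110)*(-2) = -l/55)
h(-78) - 1*(-13388) = -1/55*(-78) - 1*(-13388) = 78/55 + 13388 = 736418/55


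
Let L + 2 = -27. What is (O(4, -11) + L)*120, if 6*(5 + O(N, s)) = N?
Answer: -4000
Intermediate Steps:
L = -29 (L = -2 - 27 = -29)
O(N, s) = -5 + N/6
(O(4, -11) + L)*120 = ((-5 + (1/6)*4) - 29)*120 = ((-5 + 2/3) - 29)*120 = (-13/3 - 29)*120 = -100/3*120 = -4000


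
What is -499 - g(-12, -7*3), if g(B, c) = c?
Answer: -478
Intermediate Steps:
-499 - g(-12, -7*3) = -499 - (-7)*3 = -499 - 1*(-21) = -499 + 21 = -478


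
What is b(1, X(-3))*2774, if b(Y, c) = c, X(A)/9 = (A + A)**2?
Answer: 898776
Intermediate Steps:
X(A) = 36*A**2 (X(A) = 9*(A + A)**2 = 9*(2*A)**2 = 9*(4*A**2) = 36*A**2)
b(1, X(-3))*2774 = (36*(-3)**2)*2774 = (36*9)*2774 = 324*2774 = 898776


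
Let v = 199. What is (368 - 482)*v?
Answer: -22686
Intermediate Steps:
(368 - 482)*v = (368 - 482)*199 = -114*199 = -22686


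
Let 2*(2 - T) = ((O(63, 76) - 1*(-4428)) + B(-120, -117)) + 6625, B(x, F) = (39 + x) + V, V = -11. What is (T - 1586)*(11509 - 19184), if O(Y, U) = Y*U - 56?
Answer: 144758175/2 ≈ 7.2379e+7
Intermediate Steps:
B(x, F) = 28 + x (B(x, F) = (39 + x) - 11 = 28 + x)
O(Y, U) = -56 + U*Y (O(Y, U) = U*Y - 56 = -56 + U*Y)
T = -15689/2 (T = 2 - ((((-56 + 76*63) - 1*(-4428)) + (28 - 120)) + 6625)/2 = 2 - ((((-56 + 4788) + 4428) - 92) + 6625)/2 = 2 - (((4732 + 4428) - 92) + 6625)/2 = 2 - ((9160 - 92) + 6625)/2 = 2 - (9068 + 6625)/2 = 2 - ½*15693 = 2 - 15693/2 = -15689/2 ≈ -7844.5)
(T - 1586)*(11509 - 19184) = (-15689/2 - 1586)*(11509 - 19184) = -18861/2*(-7675) = 144758175/2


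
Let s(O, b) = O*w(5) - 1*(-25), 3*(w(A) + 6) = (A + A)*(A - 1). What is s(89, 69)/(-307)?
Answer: -2033/921 ≈ -2.2074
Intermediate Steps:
w(A) = -6 + 2*A*(-1 + A)/3 (w(A) = -6 + ((A + A)*(A - 1))/3 = -6 + ((2*A)*(-1 + A))/3 = -6 + (2*A*(-1 + A))/3 = -6 + 2*A*(-1 + A)/3)
s(O, b) = 25 + 22*O/3 (s(O, b) = O*(-6 - ⅔*5 + (⅔)*5²) - 1*(-25) = O*(-6 - 10/3 + (⅔)*25) + 25 = O*(-6 - 10/3 + 50/3) + 25 = O*(22/3) + 25 = 22*O/3 + 25 = 25 + 22*O/3)
s(89, 69)/(-307) = (25 + (22/3)*89)/(-307) = (25 + 1958/3)*(-1/307) = (2033/3)*(-1/307) = -2033/921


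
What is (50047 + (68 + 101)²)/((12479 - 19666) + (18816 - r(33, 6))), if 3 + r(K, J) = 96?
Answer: 4913/721 ≈ 6.8141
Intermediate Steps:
r(K, J) = 93 (r(K, J) = -3 + 96 = 93)
(50047 + (68 + 101)²)/((12479 - 19666) + (18816 - r(33, 6))) = (50047 + (68 + 101)²)/((12479 - 19666) + (18816 - 1*93)) = (50047 + 169²)/(-7187 + (18816 - 93)) = (50047 + 28561)/(-7187 + 18723) = 78608/11536 = 78608*(1/11536) = 4913/721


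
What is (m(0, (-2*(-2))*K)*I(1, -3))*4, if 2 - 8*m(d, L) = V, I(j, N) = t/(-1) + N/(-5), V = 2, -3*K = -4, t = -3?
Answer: 0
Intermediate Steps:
K = 4/3 (K = -⅓*(-4) = 4/3 ≈ 1.3333)
I(j, N) = 3 - N/5 (I(j, N) = -3/(-1) + N/(-5) = -3*(-1) + N*(-⅕) = 3 - N/5)
m(d, L) = 0 (m(d, L) = ¼ - ⅛*2 = ¼ - ¼ = 0)
(m(0, (-2*(-2))*K)*I(1, -3))*4 = (0*(3 - ⅕*(-3)))*4 = (0*(3 + ⅗))*4 = (0*(18/5))*4 = 0*4 = 0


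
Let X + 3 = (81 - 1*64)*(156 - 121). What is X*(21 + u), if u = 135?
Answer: 92352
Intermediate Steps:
X = 592 (X = -3 + (81 - 1*64)*(156 - 121) = -3 + (81 - 64)*35 = -3 + 17*35 = -3 + 595 = 592)
X*(21 + u) = 592*(21 + 135) = 592*156 = 92352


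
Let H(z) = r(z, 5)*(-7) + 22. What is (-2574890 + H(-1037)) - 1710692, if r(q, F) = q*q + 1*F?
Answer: -11813178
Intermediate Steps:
r(q, F) = F + q² (r(q, F) = q² + F = F + q²)
H(z) = -13 - 7*z² (H(z) = (5 + z²)*(-7) + 22 = (-35 - 7*z²) + 22 = -13 - 7*z²)
(-2574890 + H(-1037)) - 1710692 = (-2574890 + (-13 - 7*(-1037)²)) - 1710692 = (-2574890 + (-13 - 7*1075369)) - 1710692 = (-2574890 + (-13 - 7527583)) - 1710692 = (-2574890 - 7527596) - 1710692 = -10102486 - 1710692 = -11813178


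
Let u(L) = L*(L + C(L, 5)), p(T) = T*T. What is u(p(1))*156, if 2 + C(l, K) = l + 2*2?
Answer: 624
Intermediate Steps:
p(T) = T²
C(l, K) = 2 + l (C(l, K) = -2 + (l + 2*2) = -2 + (l + 4) = -2 + (4 + l) = 2 + l)
u(L) = L*(2 + 2*L) (u(L) = L*(L + (2 + L)) = L*(2 + 2*L))
u(p(1))*156 = (2*1²*(1 + 1²))*156 = (2*1*(1 + 1))*156 = (2*1*2)*156 = 4*156 = 624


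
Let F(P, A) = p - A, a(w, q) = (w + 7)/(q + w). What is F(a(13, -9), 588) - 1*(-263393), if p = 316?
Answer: 263121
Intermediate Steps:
a(w, q) = (7 + w)/(q + w)
F(P, A) = 316 - A
F(a(13, -9), 588) - 1*(-263393) = (316 - 1*588) - 1*(-263393) = (316 - 588) + 263393 = -272 + 263393 = 263121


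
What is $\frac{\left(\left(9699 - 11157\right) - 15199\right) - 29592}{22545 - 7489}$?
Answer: $- \frac{46249}{15056} \approx -3.0718$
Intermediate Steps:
$\frac{\left(\left(9699 - 11157\right) - 15199\right) - 29592}{22545 - 7489} = \frac{\left(-1458 - 15199\right) - 29592}{15056} = \left(-16657 - 29592\right) \frac{1}{15056} = \left(-46249\right) \frac{1}{15056} = - \frac{46249}{15056}$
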